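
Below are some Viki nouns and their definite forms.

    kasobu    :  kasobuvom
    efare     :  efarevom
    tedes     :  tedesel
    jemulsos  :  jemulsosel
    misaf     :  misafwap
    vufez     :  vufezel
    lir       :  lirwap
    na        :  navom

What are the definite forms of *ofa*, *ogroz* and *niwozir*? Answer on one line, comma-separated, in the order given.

ofavom, ogrozel, niwozirwap

The suffix is conditioned by the final sound: -el when the stem ends in a sibilant (*tedes*, *jemulsos*, *vufez*); -wap when the stem ends in a non-sibilant consonant (*misaf*, *lir*); -vom when the stem ends in a vowel (*kasobu*, *efare*, *na*).
*ofa* — final sound /a/ (a vowel) → -vom → *ofavom*.
Since the final sound of *ogroz* is /z/ (a sibilant), it takes -el, giving *ogrozel*.
*niwozir* — final sound /r/ (a non-sibilant consonant) → -wap → *niwozirwap*.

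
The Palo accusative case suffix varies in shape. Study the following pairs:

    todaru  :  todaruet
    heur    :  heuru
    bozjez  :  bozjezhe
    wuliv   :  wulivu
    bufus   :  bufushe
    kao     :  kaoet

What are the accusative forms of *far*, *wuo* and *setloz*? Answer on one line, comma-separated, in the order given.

Looking at the final sound of each stem: -he when the stem ends in a sibilant (*bozjez*, *bufus*); -u when the stem ends in a non-sibilant consonant (*heur*, *wuliv*); -et when the stem ends in a vowel (*todaru*, *kao*).
*far* — final sound /r/ (a non-sibilant consonant) → -u → *faru*.
Since the final sound of *wuo* is /o/ (a vowel), it takes -et, giving *wuoet*.
Since the final sound of *setloz* is /z/ (a sibilant), it takes -he, giving *setlozhe*.

faru, wuoet, setlozhe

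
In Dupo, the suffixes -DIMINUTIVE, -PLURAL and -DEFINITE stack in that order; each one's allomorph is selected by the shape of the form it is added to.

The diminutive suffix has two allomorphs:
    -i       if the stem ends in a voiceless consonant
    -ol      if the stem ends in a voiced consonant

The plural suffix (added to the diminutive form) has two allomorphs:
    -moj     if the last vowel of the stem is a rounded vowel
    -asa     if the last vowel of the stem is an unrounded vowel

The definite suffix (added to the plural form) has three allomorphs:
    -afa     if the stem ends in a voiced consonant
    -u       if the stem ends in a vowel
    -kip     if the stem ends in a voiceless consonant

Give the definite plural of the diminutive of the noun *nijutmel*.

Since the final consonant of *nijutmel* is /l/ (voiced), it takes -ol, giving *nijutmelol*.
The last vowel of the diminutive form *nijutmelol* is /o/, which is a rounded vowel, so the plural suffix is -moj, giving *nijutmelolmoj*.
The plural form *nijutmelolmoj*: final sound = /j/, a voiced consonant → -afa → *nijutmelolmojafa*.

nijutmelolmojafa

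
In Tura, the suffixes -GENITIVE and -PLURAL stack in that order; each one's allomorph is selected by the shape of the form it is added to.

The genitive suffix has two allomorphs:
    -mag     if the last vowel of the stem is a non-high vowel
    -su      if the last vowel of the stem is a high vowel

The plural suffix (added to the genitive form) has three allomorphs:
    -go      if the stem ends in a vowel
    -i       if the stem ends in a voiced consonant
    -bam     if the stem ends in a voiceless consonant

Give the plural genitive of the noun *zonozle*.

zonozlemagi

The last vowel of *zonozle* is /e/, which is a non-high vowel, so the genitive suffix is -mag, giving *zonozlemag*.
The genitive form *zonozlemag*: final sound = /g/, a voiced consonant → -i → *zonozlemagi*.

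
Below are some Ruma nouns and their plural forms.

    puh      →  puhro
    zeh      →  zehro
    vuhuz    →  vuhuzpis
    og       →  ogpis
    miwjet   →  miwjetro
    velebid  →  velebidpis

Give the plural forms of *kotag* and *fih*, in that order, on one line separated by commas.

The suffix is conditioned by the final consonant: -ro when the stem ends in a voiceless consonant (*puh*, *zeh*, *miwjet*); -pis when the stem ends in a voiced consonant (*vuhuz*, *og*, *velebid*).
*kotag* — final consonant /g/ (voiced) → -pis → *kotagpis*.
*fih* — final consonant /h/ (voiceless) → -ro → *fihro*.

kotagpis, fihro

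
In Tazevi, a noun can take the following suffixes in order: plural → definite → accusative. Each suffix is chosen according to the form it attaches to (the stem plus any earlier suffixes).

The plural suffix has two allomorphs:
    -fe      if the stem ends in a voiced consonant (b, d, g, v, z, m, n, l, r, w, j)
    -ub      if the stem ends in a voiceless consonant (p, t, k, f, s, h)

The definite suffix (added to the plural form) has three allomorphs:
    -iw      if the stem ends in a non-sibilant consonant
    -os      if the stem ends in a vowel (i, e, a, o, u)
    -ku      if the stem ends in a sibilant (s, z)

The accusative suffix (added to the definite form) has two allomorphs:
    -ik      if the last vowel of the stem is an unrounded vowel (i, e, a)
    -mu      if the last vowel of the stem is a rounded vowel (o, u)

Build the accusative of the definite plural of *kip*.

kipubiwik

*kip*: final consonant = /p/, voiceless → -ub → *kipub*.
The plural form *kipub* — final sound /b/ (a non-sibilant consonant) → -iw → *kipubiw*.
The definite form *kipubiw*: last vowel = /i/, an unrounded vowel → -ik → *kipubiwik*.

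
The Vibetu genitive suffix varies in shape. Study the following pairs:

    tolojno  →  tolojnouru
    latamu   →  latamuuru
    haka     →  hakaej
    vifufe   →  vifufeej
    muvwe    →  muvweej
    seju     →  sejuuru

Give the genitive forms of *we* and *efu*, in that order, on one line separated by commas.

weej, efuuru

The suffix is conditioned by the last vowel: -uru when the last vowel of the stem is a rounded vowel (*tolojno*, *latamu*, *seju*); -ej when the last vowel of the stem is an unrounded vowel (*haka*, *vifufe*, *muvwe*).
Since the last vowel of *we* is /e/ (an unrounded vowel), it takes -ej, giving *weej*.
Since the last vowel of *efu* is /u/ (a rounded vowel), it takes -uru, giving *efuuru*.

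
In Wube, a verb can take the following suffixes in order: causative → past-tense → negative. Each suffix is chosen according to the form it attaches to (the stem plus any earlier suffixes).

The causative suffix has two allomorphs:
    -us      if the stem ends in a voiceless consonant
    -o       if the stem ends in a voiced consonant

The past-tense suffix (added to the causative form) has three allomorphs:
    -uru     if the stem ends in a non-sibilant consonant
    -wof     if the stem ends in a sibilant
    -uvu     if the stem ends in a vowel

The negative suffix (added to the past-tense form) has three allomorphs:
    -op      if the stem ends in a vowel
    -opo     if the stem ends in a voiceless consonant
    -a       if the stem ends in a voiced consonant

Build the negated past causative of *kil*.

kilouvuop

The final consonant of *kil* is /l/, which is voiced, so the causative suffix is -o, giving *kilo*.
Since the final sound of the causative form *kilo* is /o/ (a vowel), it takes -uvu, giving *kilouvu*.
The final sound of the past-tense form *kilouvu* is /u/, which is a vowel, so the negative suffix is -op, giving *kilouvuop*.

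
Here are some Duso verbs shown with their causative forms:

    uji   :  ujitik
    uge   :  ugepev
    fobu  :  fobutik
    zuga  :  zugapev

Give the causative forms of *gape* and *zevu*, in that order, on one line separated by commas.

The suffix is conditioned by the last vowel: -tik when the last vowel of the stem is a high vowel (*uji*, *fobu*); -pev when the last vowel of the stem is a non-high vowel (*uge*, *zuga*).
The last vowel of *gape* is /e/, which is a non-high vowel, so the suffix is -pev, giving *gapepev*.
The last vowel of *zevu* is /u/, which is a high vowel, so the suffix is -tik, giving *zevutik*.

gapepev, zevutik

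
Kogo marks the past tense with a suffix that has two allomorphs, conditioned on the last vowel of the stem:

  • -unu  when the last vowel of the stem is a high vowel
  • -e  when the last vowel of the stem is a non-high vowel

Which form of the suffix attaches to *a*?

-e

*a*: last vowel = /a/, a non-high vowel → -e.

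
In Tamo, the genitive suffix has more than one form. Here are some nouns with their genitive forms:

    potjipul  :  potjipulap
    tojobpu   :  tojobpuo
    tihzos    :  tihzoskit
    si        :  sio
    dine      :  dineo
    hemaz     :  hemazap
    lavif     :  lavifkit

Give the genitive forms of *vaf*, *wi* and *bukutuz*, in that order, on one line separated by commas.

The pattern is voicing of the final sound: -kit when the stem ends in a voiceless consonant (*tihzos*, *lavif*); -ap when the stem ends in a voiced consonant (*potjipul*, *hemaz*); -o when the stem ends in a vowel (*tojobpu*, *si*, *dine*).
The final sound of *vaf* is /f/, which is a voiceless consonant, so the suffix is -kit, giving *vafkit*.
*wi*: final sound = /i/, a vowel → -o → *wio*.
Since the final sound of *bukutuz* is /z/ (a voiced consonant), it takes -ap, giving *bukutuzap*.

vafkit, wio, bukutuzap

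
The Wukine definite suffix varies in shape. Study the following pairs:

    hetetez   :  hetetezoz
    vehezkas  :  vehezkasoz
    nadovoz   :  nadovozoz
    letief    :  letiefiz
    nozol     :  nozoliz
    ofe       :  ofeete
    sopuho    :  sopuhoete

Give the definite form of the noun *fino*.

finoete

Looking at the final sound of each stem: -oz when the stem ends in a sibilant (*hetetez*, *vehezkas*, *nadovoz*); -iz when the stem ends in a non-sibilant consonant (*letief*, *nozol*); -ete when the stem ends in a vowel (*ofe*, *sopuho*).
Since the final sound of *fino* is /o/ (a vowel), it takes -ete, giving *finoete*.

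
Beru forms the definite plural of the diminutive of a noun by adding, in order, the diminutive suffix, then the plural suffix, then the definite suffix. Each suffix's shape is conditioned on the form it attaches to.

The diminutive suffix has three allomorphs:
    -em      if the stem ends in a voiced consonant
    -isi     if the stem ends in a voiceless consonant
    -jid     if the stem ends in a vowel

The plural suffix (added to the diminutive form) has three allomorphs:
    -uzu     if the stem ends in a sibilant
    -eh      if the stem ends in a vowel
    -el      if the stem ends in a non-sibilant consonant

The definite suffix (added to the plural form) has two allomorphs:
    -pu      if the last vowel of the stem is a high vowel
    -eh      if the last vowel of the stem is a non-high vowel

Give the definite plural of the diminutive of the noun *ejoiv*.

The final sound of *ejoiv* is /v/, which is a voiced consonant, so the diminutive suffix is -em, giving *ejoivem*.
The diminutive form *ejoivem*: final sound = /m/, a non-sibilant consonant → -el → *ejoivemel*.
The plural form *ejoivemel* — last vowel /e/ (a non-high vowel) → -eh → *ejoivemeleh*.

ejoivemeleh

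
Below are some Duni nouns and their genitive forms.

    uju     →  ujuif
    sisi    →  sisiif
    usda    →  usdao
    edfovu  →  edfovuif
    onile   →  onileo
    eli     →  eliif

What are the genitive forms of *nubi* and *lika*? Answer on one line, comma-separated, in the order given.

The pattern is height harmony: -if when the last vowel of the stem is a high vowel (*uju*, *sisi*, *edfovu*, *eli*); -o when the last vowel of the stem is a non-high vowel (*usda*, *onile*).
*nubi*: last vowel = /i/, a high vowel → -if → *nubiif*.
*lika*: last vowel = /a/, a non-high vowel → -o → *likao*.

nubiif, likao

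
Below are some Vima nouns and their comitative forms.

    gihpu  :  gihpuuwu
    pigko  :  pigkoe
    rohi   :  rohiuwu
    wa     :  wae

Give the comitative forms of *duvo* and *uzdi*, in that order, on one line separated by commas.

The pattern is height harmony: -uwu when the last vowel of the stem is a high vowel (*gihpu*, *rohi*); -e when the last vowel of the stem is a non-high vowel (*pigko*, *wa*).
The last vowel of *duvo* is /o/, which is a non-high vowel, so the suffix is -e, giving *duvoe*.
*uzdi* — last vowel /i/ (a high vowel) → -uwu → *uzdiuwu*.

duvoe, uzdiuwu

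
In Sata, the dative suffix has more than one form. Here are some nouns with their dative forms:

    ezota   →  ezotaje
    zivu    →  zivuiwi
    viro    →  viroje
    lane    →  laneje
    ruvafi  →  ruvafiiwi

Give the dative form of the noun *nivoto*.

Looking at the last vowel of each stem: -iwi when the last vowel of the stem is a high vowel (*zivu*, *ruvafi*); -je when the last vowel of the stem is a non-high vowel (*ezota*, *viro*, *lane*).
*nivoto*: last vowel = /o/, a non-high vowel → -je → *nivotoje*.

nivotoje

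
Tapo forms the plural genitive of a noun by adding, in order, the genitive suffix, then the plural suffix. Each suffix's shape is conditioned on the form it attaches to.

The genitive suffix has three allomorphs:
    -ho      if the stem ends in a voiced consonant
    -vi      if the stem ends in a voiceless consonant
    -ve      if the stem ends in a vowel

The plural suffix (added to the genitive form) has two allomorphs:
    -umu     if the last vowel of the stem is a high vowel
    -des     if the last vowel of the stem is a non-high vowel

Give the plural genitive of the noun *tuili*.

tuilivedes

*tuili* — final sound /i/ (a vowel) → -ve → *tuilive*.
The genitive form *tuilive* — last vowel /e/ (a non-high vowel) → -des → *tuilivedes*.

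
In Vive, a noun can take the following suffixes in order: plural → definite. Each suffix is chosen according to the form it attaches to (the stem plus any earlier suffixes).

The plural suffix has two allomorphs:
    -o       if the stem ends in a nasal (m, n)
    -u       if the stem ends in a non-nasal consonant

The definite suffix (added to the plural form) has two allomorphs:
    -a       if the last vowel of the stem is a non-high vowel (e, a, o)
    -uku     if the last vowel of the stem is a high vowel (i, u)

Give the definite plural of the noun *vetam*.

vetamoa

*vetam*: final consonant = /m/, a nasal → -o → *vetamo*.
Since the last vowel of the plural form *vetamo* is /o/ (a non-high vowel), it takes -a, giving *vetamoa*.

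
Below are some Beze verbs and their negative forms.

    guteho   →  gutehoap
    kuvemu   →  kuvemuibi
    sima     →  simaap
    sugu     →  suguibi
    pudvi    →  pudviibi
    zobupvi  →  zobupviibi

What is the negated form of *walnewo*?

walnewoap

Looking at the last vowel of each stem: -ibi when the last vowel of the stem is a high vowel (*kuvemu*, *sugu*, *pudvi*, *zobupvi*); -ap when the last vowel of the stem is a non-high vowel (*guteho*, *sima*).
*walnewo* — last vowel /o/ (a non-high vowel) → -ap → *walnewoap*.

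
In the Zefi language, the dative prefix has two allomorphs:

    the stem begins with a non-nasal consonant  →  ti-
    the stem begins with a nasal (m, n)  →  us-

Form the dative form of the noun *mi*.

*mi*: first consonant = /m/, a nasal → us- → *usmi*.

usmi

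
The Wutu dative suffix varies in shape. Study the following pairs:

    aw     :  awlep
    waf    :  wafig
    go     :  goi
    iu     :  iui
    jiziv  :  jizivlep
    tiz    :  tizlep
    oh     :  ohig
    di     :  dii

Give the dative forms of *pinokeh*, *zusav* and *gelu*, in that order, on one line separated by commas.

pinokehig, zusavlep, gelui

Looking at the final sound of each stem: -ig when the stem ends in a voiceless consonant (*waf*, *oh*); -lep when the stem ends in a voiced consonant (*aw*, *jiziv*, *tiz*); -i when the stem ends in a vowel (*go*, *iu*, *di*).
The final sound of *pinokeh* is /h/, which is a voiceless consonant, so the suffix is -ig, giving *pinokehig*.
Since the final sound of *zusav* is /v/ (a voiced consonant), it takes -lep, giving *zusavlep*.
*gelu* — final sound /u/ (a vowel) → -i → *gelui*.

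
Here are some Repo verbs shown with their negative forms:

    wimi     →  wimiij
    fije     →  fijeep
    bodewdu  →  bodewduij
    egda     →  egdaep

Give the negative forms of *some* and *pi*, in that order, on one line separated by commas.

someep, piij

Looking at the last vowel of each stem: -ij when the last vowel of the stem is a high vowel (*wimi*, *bodewdu*); -ep when the last vowel of the stem is a non-high vowel (*fije*, *egda*).
*some* — last vowel /e/ (a non-high vowel) → -ep → *someep*.
The last vowel of *pi* is /i/, which is a high vowel, so the suffix is -ij, giving *piij*.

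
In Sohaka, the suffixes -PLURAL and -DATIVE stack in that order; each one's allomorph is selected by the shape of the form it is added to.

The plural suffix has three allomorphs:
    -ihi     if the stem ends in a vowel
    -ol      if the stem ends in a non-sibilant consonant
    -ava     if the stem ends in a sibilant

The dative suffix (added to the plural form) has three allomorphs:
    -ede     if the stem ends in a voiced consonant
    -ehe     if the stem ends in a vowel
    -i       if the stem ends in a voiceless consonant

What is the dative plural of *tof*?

Since the final sound of *tof* is /f/ (a non-sibilant consonant), it takes -ol, giving *tofol*.
Since the final sound of the plural form *tofol* is /l/ (a voiced consonant), it takes -ede, giving *tofolede*.

tofolede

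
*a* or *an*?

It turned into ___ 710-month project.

The indefinite article is chosen by the initial *sound* of the following word, not its spelling.
The number *710* is spoken "seven hundred …", beginning with /ˈsɛvən/ — a consonant sound.
So the article is *a*: It turned into a 710-month project.

a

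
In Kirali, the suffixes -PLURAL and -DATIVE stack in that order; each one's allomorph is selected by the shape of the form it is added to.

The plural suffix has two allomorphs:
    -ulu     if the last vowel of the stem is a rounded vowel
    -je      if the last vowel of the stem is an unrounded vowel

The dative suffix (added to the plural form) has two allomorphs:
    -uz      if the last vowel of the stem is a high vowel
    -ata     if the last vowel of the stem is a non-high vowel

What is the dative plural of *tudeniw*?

Since the last vowel of *tudeniw* is /i/ (an unrounded vowel), it takes -je, giving *tudeniwje*.
The plural form *tudeniwje* — last vowel /e/ (a non-high vowel) → -ata → *tudeniwjeata*.

tudeniwjeata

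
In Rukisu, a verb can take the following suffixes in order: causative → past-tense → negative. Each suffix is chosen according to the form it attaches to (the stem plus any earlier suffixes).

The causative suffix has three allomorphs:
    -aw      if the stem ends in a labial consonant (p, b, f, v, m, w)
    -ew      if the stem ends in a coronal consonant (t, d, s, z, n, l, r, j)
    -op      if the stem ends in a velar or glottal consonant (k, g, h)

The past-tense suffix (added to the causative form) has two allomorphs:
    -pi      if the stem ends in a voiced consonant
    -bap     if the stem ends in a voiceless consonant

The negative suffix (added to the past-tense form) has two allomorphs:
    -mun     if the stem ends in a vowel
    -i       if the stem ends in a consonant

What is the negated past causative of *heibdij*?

Since the final consonant of *heibdij* is /j/ (coronal), it takes -ew, giving *heibdijew*.
Since the final consonant of the causative form *heibdijew* is /w/ (voiced), it takes -pi, giving *heibdijewpi*.
The final sound of the past-tense form *heibdijewpi* is /i/, which is a vowel, so the negative suffix is -mun, giving *heibdijewpimun*.

heibdijewpimun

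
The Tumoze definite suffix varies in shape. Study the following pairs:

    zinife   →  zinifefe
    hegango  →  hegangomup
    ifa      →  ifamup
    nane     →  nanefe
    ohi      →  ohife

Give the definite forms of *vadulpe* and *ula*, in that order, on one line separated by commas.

vadulpefe, ulamup

The suffix is conditioned by the last vowel: -fe when the last vowel of the stem is a front vowel (*zinife*, *nane*, *ohi*); -mup when the last vowel of the stem is a back vowel (*hegango*, *ifa*).
*vadulpe* — last vowel /e/ (a front vowel) → -fe → *vadulpefe*.
Since the last vowel of *ula* is /a/ (a back vowel), it takes -mup, giving *ulamup*.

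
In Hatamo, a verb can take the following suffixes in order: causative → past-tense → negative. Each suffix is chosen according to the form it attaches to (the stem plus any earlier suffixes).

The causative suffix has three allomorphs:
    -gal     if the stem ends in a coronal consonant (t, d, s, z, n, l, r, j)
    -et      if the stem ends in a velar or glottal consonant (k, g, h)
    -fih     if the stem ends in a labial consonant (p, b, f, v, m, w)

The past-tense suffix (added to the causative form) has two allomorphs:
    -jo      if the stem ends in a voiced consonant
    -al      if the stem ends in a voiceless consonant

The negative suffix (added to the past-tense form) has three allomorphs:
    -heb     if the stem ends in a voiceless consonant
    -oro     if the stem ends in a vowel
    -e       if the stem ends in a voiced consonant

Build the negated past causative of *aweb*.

*aweb*: final consonant = /b/, labial → -fih → *awebfih*.
The final consonant of the causative form *awebfih* is /h/, which is voiceless, so the past-tense suffix is -al, giving *awebfihal*.
The past-tense form *awebfihal* — final sound /l/ (a voiced consonant) → -e → *awebfihale*.

awebfihale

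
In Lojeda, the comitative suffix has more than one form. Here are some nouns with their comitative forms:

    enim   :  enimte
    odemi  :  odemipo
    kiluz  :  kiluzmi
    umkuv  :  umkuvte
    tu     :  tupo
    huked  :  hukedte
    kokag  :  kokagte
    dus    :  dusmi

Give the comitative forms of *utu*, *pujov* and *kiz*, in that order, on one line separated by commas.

The pattern is sibilance of the final sound: -mi when the stem ends in a sibilant (*kiluz*, *dus*); -te when the stem ends in a non-sibilant consonant (*enim*, *umkuv*, *huked*, *kokag*); -po when the stem ends in a vowel (*odemi*, *tu*).
*utu* — final sound /u/ (a vowel) → -po → *utupo*.
Since the final sound of *pujov* is /v/ (a non-sibilant consonant), it takes -te, giving *pujovte*.
The final sound of *kiz* is /z/, which is a sibilant, so the suffix is -mi, giving *kizmi*.

utupo, pujovte, kizmi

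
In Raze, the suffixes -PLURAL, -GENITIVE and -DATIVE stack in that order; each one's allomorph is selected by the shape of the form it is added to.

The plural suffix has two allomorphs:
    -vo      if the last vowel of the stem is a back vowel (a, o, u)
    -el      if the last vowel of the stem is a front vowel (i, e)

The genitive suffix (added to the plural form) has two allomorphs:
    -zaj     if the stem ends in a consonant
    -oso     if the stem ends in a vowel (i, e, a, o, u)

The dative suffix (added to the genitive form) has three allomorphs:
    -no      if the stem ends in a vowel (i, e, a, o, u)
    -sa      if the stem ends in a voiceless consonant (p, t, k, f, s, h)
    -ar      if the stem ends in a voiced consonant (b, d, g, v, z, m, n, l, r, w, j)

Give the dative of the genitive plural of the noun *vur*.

*vur* — last vowel /u/ (a back vowel) → -vo → *vurvo*.
The plural form *vurvo* — final sound /o/ (a vowel) → -oso → *vurvooso*.
The final sound of the genitive form *vurvooso* is /o/, which is a vowel, so the dative suffix is -no, giving *vurvoosono*.

vurvoosono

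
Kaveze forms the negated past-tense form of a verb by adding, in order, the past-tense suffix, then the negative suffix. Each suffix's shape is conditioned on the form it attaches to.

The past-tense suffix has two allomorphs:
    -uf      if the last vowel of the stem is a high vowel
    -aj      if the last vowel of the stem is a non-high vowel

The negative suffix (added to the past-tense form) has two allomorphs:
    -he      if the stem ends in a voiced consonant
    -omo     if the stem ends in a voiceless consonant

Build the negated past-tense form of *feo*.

*feo* — last vowel /o/ (a non-high vowel) → -aj → *feoaj*.
The past-tense form *feoaj*: final consonant = /j/, voiced → -he → *feoajhe*.

feoajhe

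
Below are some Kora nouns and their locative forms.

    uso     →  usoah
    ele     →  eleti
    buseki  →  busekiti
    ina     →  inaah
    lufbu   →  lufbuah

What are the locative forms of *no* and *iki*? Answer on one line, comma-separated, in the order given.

The suffix is conditioned by the last vowel: -ti when the last vowel of the stem is a front vowel (*ele*, *buseki*); -ah when the last vowel of the stem is a back vowel (*uso*, *ina*, *lufbu*).
*no* — last vowel /o/ (a back vowel) → -ah → *noah*.
The last vowel of *iki* is /i/, which is a front vowel, so the suffix is -ti, giving *ikiti*.

noah, ikiti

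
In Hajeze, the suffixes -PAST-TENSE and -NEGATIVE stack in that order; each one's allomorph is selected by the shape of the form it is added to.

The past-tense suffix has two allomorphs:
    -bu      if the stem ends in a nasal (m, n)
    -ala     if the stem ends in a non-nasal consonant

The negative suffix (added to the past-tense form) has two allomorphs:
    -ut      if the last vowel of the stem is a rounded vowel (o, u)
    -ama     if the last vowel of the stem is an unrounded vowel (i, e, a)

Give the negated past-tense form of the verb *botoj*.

The final consonant of *botoj* is /j/, which is non-nasal, so the past-tense suffix is -ala, giving *botojala*.
The past-tense form *botojala* — last vowel /a/ (an unrounded vowel) → -ama → *botojalaama*.

botojalaama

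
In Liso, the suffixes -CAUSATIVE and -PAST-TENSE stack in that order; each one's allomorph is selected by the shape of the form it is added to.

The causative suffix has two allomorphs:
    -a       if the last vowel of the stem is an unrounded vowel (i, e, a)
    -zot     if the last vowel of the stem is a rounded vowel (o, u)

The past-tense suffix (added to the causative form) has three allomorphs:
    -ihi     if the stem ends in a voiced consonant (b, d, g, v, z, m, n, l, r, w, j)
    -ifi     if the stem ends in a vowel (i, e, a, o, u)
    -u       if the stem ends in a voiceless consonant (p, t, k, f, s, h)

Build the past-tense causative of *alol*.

alolzotu

*alol* — last vowel /o/ (a rounded vowel) → -zot → *alolzot*.
Since the final sound of the causative form *alolzot* is /t/ (a voiceless consonant), it takes -u, giving *alolzotu*.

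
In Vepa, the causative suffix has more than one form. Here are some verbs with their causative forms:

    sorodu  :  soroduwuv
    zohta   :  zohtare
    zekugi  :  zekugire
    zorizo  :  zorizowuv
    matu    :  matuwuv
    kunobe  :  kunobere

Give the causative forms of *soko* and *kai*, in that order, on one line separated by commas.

sokowuv, kaire

The alternation tracks the last vowel of the stem — -wuv when the last vowel of the stem is a rounded vowel (*sorodu*, *zorizo*, *matu*); -re when the last vowel of the stem is an unrounded vowel (*zohta*, *zekugi*, *kunobe*).
The last vowel of *soko* is /o/, which is a rounded vowel, so the suffix is -wuv, giving *sokowuv*.
The last vowel of *kai* is /i/, which is an unrounded vowel, so the suffix is -re, giving *kaire*.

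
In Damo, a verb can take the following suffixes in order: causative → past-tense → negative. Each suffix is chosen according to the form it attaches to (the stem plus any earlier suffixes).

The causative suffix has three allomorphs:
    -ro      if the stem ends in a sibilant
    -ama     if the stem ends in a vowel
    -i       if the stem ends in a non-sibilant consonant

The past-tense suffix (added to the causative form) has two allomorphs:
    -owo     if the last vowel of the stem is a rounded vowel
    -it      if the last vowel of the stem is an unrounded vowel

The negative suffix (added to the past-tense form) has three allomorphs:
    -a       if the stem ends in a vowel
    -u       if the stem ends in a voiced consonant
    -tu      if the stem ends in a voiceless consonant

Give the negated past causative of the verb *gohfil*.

Since the final sound of *gohfil* is /l/ (a non-sibilant consonant), it takes -i, giving *gohfili*.
The causative form *gohfili*: last vowel = /i/, an unrounded vowel → -it → *gohfiliit*.
The final sound of the past-tense form *gohfiliit* is /t/, which is a voiceless consonant, so the negative suffix is -tu, giving *gohfiliittu*.

gohfiliittu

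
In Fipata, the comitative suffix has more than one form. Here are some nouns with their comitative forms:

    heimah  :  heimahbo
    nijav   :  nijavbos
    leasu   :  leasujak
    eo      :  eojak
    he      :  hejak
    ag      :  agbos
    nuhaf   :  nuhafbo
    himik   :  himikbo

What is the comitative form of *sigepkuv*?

sigepkuvbos

The suffix is conditioned by the final sound: -bo when the stem ends in a voiceless consonant (*heimah*, *nuhaf*, *himik*); -bos when the stem ends in a voiced consonant (*nijav*, *ag*); -jak when the stem ends in a vowel (*leasu*, *eo*, *he*).
*sigepkuv* — final sound /v/ (a voiced consonant) → -bos → *sigepkuvbos*.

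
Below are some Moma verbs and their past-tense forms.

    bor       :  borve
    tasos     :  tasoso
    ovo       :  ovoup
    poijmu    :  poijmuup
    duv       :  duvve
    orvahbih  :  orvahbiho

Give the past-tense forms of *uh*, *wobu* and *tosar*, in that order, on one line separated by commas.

The pattern is voicing of the final sound: -o when the stem ends in a voiceless consonant (*tasos*, *orvahbih*); -ve when the stem ends in a voiced consonant (*bor*, *duv*); -up when the stem ends in a vowel (*ovo*, *poijmu*).
Since the final sound of *uh* is /h/ (a voiceless consonant), it takes -o, giving *uho*.
The final sound of *wobu* is /u/, which is a vowel, so the suffix is -up, giving *wobuup*.
The final sound of *tosar* is /r/, which is a voiced consonant, so the suffix is -ve, giving *tosarve*.

uho, wobuup, tosarve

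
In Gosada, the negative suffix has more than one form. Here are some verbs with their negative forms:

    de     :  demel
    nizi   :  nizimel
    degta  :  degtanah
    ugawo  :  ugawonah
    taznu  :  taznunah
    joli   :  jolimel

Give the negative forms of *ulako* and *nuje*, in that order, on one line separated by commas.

The pattern is front/back vowel harmony: -mel when the last vowel of the stem is a front vowel (*de*, *nizi*, *joli*); -nah when the last vowel of the stem is a back vowel (*degta*, *ugawo*, *taznu*).
The last vowel of *ulako* is /o/, which is a back vowel, so the suffix is -nah, giving *ulakonah*.
Since the last vowel of *nuje* is /e/ (a front vowel), it takes -mel, giving *nujemel*.

ulakonah, nujemel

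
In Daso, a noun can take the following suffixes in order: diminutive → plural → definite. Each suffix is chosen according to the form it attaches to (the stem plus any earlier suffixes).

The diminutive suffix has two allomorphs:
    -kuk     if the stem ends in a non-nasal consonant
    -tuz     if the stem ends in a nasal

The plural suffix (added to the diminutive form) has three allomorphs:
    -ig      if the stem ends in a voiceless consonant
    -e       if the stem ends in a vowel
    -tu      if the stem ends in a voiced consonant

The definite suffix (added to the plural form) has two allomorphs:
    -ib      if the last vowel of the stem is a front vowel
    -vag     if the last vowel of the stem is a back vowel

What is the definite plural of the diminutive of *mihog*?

The final consonant of *mihog* is /g/, which is non-nasal, so the diminutive suffix is -kuk, giving *mihogkuk*.
Since the final sound of the diminutive form *mihogkuk* is /k/ (a voiceless consonant), it takes -ig, giving *mihogkukig*.
Since the last vowel of the plural form *mihogkukig* is /i/ (a front vowel), it takes -ib, giving *mihogkukigib*.

mihogkukigib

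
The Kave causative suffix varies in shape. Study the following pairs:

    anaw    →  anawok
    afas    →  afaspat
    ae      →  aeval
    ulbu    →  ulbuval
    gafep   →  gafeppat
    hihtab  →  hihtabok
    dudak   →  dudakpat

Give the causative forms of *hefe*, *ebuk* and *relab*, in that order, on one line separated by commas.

hefeval, ebukpat, relabok

The suffix is conditioned by the final sound: -pat when the stem ends in a voiceless consonant (*afas*, *gafep*, *dudak*); -ok when the stem ends in a voiced consonant (*anaw*, *hihtab*); -val when the stem ends in a vowel (*ae*, *ulbu*).
Since the final sound of *hefe* is /e/ (a vowel), it takes -val, giving *hefeval*.
*ebuk* — final sound /k/ (a voiceless consonant) → -pat → *ebukpat*.
*relab*: final sound = /b/, a voiced consonant → -ok → *relabok*.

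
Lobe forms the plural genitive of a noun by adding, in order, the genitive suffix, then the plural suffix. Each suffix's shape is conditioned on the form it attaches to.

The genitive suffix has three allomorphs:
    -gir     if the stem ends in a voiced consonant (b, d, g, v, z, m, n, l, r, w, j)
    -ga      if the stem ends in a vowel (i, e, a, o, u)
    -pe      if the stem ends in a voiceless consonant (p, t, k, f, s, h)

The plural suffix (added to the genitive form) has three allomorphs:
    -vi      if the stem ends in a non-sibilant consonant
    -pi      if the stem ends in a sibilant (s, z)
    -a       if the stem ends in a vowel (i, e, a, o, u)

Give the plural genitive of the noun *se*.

segaa

Since the final sound of *se* is /e/ (a vowel), it takes -ga, giving *sega*.
Since the final sound of the genitive form *sega* is /a/ (a vowel), it takes -a, giving *segaa*.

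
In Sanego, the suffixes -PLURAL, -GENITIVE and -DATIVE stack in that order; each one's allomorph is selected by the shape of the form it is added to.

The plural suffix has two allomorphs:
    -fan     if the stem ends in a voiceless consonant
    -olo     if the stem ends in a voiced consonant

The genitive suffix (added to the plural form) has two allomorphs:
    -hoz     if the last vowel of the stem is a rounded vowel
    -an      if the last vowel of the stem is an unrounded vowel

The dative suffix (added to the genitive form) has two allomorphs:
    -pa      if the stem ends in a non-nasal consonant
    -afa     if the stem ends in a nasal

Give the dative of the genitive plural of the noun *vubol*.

vubololohozpa

*vubol* — final consonant /l/ (voiced) → -olo → *vubololo*.
The plural form *vubololo*: last vowel = /o/, a rounded vowel → -hoz → *vubololohoz*.
The genitive form *vubololohoz* — final consonant /z/ (non-nasal) → -pa → *vubololohozpa*.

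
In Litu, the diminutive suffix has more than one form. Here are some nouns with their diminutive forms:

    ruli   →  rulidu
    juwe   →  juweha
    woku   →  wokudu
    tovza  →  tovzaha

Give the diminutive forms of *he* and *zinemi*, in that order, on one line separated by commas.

heha, zinemidu

The pattern is height harmony: -du when the last vowel of the stem is a high vowel (*ruli*, *woku*); -ha when the last vowel of the stem is a non-high vowel (*juwe*, *tovza*).
*he* — last vowel /e/ (a non-high vowel) → -ha → *heha*.
Since the last vowel of *zinemi* is /i/ (a high vowel), it takes -du, giving *zinemidu*.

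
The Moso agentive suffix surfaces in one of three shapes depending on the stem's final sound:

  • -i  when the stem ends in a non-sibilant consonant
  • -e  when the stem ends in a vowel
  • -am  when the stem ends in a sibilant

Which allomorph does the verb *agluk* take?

*agluk* — final sound /k/ (a non-sibilant consonant) → -i.

-i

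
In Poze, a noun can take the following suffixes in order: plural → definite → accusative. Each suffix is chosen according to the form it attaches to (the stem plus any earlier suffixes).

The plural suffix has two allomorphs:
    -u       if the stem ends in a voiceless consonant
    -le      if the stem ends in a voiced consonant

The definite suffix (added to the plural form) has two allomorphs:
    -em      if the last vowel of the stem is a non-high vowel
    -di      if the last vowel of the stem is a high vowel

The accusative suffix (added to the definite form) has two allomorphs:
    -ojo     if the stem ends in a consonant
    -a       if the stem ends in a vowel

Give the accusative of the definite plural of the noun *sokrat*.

sokratudia

*sokrat* — final consonant /t/ (voiceless) → -u → *sokratu*.
The plural form *sokratu*: last vowel = /u/, a high vowel → -di → *sokratudi*.
Since the final sound of the definite form *sokratudi* is /i/ (a vowel), it takes -a, giving *sokratudia*.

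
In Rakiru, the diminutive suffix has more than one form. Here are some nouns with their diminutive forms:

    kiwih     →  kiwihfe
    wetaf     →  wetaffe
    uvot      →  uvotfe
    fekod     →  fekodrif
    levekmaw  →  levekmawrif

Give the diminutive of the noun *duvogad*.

duvogadrif

The suffix is conditioned by the final consonant: -fe when the stem ends in a voiceless consonant (*kiwih*, *wetaf*, *uvot*); -rif when the stem ends in a voiced consonant (*fekod*, *levekmaw*).
Since the final consonant of *duvogad* is /d/ (voiced), it takes -rif, giving *duvogadrif*.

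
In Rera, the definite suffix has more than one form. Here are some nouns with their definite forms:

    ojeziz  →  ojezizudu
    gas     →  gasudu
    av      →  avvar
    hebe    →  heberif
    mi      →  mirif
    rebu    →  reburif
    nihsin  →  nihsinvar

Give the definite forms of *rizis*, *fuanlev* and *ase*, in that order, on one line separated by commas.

rizisudu, fuanlevvar, aserif

Looking at the final sound of each stem: -udu when the stem ends in a sibilant (*ojeziz*, *gas*); -var when the stem ends in a non-sibilant consonant (*av*, *nihsin*); -rif when the stem ends in a vowel (*hebe*, *mi*, *rebu*).
*rizis* — final sound /s/ (a sibilant) → -udu → *rizisudu*.
*fuanlev* — final sound /v/ (a non-sibilant consonant) → -var → *fuanlevvar*.
*ase* — final sound /e/ (a vowel) → -rif → *aserif*.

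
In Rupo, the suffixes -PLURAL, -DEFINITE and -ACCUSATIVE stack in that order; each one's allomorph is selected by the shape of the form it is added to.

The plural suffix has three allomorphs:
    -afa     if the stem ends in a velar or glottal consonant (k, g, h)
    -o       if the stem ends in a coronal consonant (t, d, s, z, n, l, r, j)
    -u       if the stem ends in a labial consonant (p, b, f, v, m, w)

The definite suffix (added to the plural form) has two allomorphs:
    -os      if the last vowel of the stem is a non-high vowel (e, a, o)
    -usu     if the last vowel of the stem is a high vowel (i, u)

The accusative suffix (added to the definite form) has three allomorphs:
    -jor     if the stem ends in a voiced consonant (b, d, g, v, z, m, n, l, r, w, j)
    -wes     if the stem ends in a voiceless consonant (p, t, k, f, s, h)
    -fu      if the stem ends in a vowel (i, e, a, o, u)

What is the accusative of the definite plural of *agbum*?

agbumuusufu

*agbum*: final consonant = /m/, labial → -u → *agbumu*.
Since the last vowel of the plural form *agbumu* is /u/ (a high vowel), it takes -usu, giving *agbumuusu*.
Since the final sound of the definite form *agbumuusu* is /u/ (a vowel), it takes -fu, giving *agbumuusufu*.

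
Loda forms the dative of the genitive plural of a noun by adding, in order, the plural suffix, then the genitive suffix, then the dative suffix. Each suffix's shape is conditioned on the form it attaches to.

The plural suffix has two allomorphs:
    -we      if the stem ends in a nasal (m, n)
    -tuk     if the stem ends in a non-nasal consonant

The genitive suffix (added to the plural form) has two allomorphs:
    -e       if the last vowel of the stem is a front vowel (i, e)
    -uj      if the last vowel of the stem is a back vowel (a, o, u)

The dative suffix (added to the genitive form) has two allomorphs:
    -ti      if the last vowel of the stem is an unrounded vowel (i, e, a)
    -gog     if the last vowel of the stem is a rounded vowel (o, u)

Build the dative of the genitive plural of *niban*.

nibanweeti

Since the final consonant of *niban* is /n/ (a nasal), it takes -we, giving *nibanwe*.
The plural form *nibanwe* — last vowel /e/ (a front vowel) → -e → *nibanwee*.
The last vowel of the genitive form *nibanwee* is /e/, which is an unrounded vowel, so the dative suffix is -ti, giving *nibanweeti*.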